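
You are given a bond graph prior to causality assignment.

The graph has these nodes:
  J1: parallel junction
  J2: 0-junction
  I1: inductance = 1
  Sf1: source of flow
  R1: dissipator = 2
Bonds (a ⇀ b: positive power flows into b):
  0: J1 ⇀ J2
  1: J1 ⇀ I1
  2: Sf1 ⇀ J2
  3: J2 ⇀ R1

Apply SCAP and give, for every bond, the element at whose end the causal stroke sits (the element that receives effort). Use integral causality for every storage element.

b0 |J1
b1 |I1
b2 |Sf1
b3 |J2

b2 stroke at Sf1  (source Sf1 imposes f)
b1 stroke at I1  (prefer integral on I1)
b0 stroke at J1  (only one effort-in slot at J1)
b3 stroke at J2  (J2 needs exactly one e-in)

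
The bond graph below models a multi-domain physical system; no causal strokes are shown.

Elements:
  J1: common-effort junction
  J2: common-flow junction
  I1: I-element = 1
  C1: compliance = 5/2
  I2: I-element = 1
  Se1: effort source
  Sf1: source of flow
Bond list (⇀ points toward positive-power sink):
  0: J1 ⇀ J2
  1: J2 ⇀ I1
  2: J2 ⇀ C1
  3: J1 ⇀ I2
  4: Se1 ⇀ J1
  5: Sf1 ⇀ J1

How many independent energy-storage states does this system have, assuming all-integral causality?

3  (C1, I1, I2 all integral)

b4 |J1  (Se1: effort source, stroke at far end)
b5 |Sf1  (Sf1 fixes flow; stroke at Sf1)
b0 |J2  (J1: bond 4 brought effort, rest push out)
b3 |I2  (J1 effort already set via bond 4)
b1 |I1  (prefer integral on I1)
b2 |J2  (J2 flow already set via bond 1)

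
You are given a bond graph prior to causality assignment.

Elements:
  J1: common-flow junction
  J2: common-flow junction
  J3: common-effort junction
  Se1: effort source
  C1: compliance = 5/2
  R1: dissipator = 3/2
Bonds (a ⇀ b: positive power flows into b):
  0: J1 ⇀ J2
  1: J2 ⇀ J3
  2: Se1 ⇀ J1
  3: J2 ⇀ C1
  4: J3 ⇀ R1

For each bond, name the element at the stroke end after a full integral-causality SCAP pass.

bond 2 stroke at J1  (Se1 fixes effort; stroke away)
bond 0 stroke at J2  (only one flow-in slot at J1)
bond 3 stroke at J2  (C1 outputs effort q/C1)
bond 1 stroke at J3  (closing 1-jn rule on J2)
bond 4 stroke at R1  (0-jn J3 has e-setter on 1)

bond 0 stroke→J2
bond 1 stroke→J3
bond 2 stroke→J1
bond 3 stroke→J2
bond 4 stroke→R1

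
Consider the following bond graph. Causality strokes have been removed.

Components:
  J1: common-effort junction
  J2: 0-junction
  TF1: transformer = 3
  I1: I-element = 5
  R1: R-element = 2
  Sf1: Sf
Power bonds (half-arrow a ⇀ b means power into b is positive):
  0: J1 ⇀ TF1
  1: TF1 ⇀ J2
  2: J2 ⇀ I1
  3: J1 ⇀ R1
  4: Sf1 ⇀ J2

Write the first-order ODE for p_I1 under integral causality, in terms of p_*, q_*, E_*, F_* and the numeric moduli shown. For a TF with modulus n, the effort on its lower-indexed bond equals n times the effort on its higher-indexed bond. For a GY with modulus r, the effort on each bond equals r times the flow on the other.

dp_I1/dt = 2*F_Sf1/9 - 2*p_I1/45

b4 stroke at Sf1  (source Sf1 imposes f)
b2 stroke at I1  (I1 integral (f out))
b1 stroke at J2  (only one effort-in slot at J2)
b0 stroke at TF1  (TF1 one-in-one-out from 1)
b3 stroke at J1  (only one effort-in slot at J1)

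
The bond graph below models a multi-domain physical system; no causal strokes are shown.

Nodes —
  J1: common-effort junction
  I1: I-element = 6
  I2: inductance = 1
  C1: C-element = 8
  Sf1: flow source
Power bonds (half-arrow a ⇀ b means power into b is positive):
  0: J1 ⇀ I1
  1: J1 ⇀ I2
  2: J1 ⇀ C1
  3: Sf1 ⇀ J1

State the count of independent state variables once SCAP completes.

3  (C1, I1, I2 all integral)

#3 stroke at Sf1  (Sf1 (Sf) sets flow on bond)
#0 stroke at I1  (I1 outputs flow p/I1)
#1 stroke at I2  (prefer integral on I2)
#2 stroke at J1  (closing 0-jn rule on J1)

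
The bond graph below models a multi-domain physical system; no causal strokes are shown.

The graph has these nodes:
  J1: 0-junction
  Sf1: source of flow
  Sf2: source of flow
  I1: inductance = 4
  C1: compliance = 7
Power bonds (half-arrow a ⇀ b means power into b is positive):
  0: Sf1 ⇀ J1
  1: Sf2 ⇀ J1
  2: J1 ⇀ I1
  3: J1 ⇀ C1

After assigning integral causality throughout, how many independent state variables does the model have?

2  (C1, I1 all integral)

#0 →Sf1  (Sf1 fixes flow; stroke at Sf1)
#1 →Sf2  (source Sf2 imposes f)
#2 →I1  (prefer integral on I1)
#3 →J1  (J1 needs exactly one e-in)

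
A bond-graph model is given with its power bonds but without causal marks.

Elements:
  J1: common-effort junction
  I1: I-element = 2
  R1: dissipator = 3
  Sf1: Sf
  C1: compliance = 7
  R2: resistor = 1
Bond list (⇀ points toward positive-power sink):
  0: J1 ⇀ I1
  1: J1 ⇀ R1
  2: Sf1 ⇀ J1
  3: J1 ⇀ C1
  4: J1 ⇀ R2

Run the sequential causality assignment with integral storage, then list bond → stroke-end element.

bond 2 stroke→Sf1  (Sf1 (Sf) sets flow on bond)
bond 0 stroke→I1  (I1 outputs flow p/I1)
bond 3 stroke→J1  (C1 integral (e out))
bond 1 stroke→R1  (J1 effort already set via bond 3)
bond 4 stroke→R2  (common-e at J1 fixed by 3)

b0 |I1
b1 |R1
b2 |Sf1
b3 |J1
b4 |R2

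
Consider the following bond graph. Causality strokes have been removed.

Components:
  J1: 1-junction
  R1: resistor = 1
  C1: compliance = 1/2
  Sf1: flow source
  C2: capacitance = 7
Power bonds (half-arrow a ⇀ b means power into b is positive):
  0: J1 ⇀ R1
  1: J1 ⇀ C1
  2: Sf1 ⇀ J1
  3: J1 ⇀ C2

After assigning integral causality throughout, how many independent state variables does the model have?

#2 stroke→Sf1  (Sf1 fixes flow; stroke at Sf1)
#0 stroke→J1  (common-f at J1 fixed by 2)
#1 stroke→J1  (common-f at J1 fixed by 2)
#3 stroke→J1  (J1 flow already set via bond 2)

2  (C1, C2 all integral)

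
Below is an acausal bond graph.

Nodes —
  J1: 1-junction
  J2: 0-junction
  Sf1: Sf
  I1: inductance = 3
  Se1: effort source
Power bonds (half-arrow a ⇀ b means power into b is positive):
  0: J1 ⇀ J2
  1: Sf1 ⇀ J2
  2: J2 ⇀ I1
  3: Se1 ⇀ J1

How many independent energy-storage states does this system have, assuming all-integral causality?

1  (I1 all integral)

β1 stroke at Sf1  (Sf1: flow source, stroke at near end)
β3 stroke at J1  (source Se1 imposes e)
β0 stroke at J2  (only one flow-in slot at J1)
β2 stroke at I1  (common-e at J2 fixed by 0)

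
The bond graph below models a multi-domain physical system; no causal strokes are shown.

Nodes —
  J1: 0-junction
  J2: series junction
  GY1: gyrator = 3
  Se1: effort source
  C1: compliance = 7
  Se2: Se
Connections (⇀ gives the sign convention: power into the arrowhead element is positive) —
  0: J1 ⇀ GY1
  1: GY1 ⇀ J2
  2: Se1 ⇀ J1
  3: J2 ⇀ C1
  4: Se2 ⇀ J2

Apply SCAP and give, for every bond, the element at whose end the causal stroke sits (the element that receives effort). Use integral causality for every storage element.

β0 →GY1
β1 →GY1
β2 →J1
β3 →J2
β4 →J2

#2 →J1  (source Se1 imposes e)
#4 →J2  (Se2: effort source, stroke at far end)
#0 →GY1  (common-e at J1 fixed by 2)
#1 →GY1  (GY GY1: same side as bond 0)
#3 →J2  (J2: bond 1 brought flow, rest push out)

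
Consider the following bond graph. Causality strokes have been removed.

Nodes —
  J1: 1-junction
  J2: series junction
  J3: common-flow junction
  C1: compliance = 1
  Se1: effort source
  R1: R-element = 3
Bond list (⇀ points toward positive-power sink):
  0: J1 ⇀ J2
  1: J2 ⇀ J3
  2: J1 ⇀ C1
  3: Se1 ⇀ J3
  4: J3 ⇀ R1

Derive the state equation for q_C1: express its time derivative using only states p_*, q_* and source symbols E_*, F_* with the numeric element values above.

dq_C1/dt = E_Se1/3 - q_C1/3

b3 stroke at J3  (Se1: effort source, stroke at far end)
b2 stroke at J1  (C1 integral (e out))
b0 stroke at J2  (J1 needs exactly one f-in)
b1 stroke at J3  (J2 needs exactly one f-in)
b4 stroke at R1  (closing 1-jn rule on J3)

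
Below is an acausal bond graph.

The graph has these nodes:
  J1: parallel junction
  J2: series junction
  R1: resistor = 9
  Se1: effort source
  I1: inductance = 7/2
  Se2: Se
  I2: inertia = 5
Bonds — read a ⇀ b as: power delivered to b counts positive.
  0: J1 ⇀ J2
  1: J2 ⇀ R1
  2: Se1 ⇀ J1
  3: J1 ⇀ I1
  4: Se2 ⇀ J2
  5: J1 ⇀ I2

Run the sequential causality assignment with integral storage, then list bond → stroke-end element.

bond 0 |J2
bond 1 |R1
bond 2 |J1
bond 3 |I1
bond 4 |J2
bond 5 |I2

#2 stroke at J1  (source Se1 imposes e)
#4 stroke at J2  (Se2 fixes effort; stroke away)
#0 stroke at J2  (J1: bond 2 brought effort, rest push out)
#3 stroke at I1  (0-jn J1 has e-setter on 2)
#5 stroke at I2  (J1: bond 2 brought effort, rest push out)
#1 stroke at R1  (J2: last free bond brings flow in)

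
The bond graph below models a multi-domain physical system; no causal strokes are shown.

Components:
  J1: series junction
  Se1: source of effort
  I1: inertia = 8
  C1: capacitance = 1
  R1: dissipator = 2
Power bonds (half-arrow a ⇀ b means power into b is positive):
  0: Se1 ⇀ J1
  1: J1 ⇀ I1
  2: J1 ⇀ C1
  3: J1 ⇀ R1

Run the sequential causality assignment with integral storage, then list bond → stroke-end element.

#0 stroke→J1
#1 stroke→I1
#2 stroke→J1
#3 stroke→J1

b0 stroke→J1  (Se1: effort source, stroke at far end)
b1 stroke→I1  (prefer integral on I1)
b2 stroke→J1  (J1 flow already set via bond 1)
b3 stroke→J1  (common-f at J1 fixed by 1)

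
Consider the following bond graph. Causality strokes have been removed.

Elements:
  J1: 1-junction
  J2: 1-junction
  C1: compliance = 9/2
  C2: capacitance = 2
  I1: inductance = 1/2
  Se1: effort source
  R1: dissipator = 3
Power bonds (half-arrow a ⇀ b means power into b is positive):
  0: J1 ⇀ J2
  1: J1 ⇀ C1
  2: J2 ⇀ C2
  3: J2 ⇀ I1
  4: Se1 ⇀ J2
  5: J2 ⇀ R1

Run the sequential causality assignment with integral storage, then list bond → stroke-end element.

β4 stroke at J2  (source Se1 imposes e)
β1 stroke at J1  (C1: C, integral causality)
β0 stroke at J2  (J1 needs exactly one f-in)
β2 stroke at J2  (C2: C, integral causality)
β3 stroke at I1  (I1 outputs flow p/I1)
β5 stroke at J2  (common-f at J2 fixed by 3)

b0 stroke→J2
b1 stroke→J1
b2 stroke→J2
b3 stroke→I1
b4 stroke→J2
b5 stroke→J2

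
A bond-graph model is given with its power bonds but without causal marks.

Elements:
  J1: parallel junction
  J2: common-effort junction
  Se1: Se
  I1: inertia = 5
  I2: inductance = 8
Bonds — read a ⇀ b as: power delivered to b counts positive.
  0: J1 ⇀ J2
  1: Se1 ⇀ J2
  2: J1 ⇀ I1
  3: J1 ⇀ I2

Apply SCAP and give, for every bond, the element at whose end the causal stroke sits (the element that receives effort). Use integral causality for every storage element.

#1 stroke at J2  (Se1 fixes effort; stroke away)
#0 stroke at J1  (J2 effort already set via bond 1)
#2 stroke at I1  (J1 effort already set via bond 0)
#3 stroke at I2  (J1: bond 0 brought effort, rest push out)

bond 0 →J1
bond 1 →J2
bond 2 →I1
bond 3 →I2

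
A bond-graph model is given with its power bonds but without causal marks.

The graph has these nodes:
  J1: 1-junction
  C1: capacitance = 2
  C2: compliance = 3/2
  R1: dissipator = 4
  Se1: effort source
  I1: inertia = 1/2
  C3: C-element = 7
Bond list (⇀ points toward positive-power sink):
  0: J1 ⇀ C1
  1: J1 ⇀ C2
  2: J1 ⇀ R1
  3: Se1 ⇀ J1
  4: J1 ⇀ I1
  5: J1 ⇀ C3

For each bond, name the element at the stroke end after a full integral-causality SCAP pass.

β0 →J1
β1 →J1
β2 →J1
β3 →J1
β4 →I1
β5 →J1

#3 stroke at J1  (Se1: effort source, stroke at far end)
#0 stroke at J1  (C1: C, integral causality)
#1 stroke at J1  (prefer integral on C2)
#4 stroke at I1  (I1: I, integral causality)
#2 stroke at J1  (1-jn J1 has f-setter on 4)
#5 stroke at J1  (common-f at J1 fixed by 4)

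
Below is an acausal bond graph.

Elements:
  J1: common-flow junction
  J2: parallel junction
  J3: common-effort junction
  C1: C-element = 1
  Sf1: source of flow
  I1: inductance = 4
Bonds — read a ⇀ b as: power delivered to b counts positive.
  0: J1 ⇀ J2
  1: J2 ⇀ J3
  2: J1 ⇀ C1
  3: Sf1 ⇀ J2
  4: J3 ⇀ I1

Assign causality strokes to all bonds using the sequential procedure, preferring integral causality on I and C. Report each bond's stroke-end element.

bond 0 |J2
bond 1 |J3
bond 2 |J1
bond 3 |Sf1
bond 4 |I1

β3 stroke at Sf1  (Sf1 fixes flow; stroke at Sf1)
β2 stroke at J1  (C1 outputs effort q/C1)
β0 stroke at J2  (J1 needs exactly one f-in)
β1 stroke at J3  (0-jn J2 has e-setter on 0)
β4 stroke at I1  (J3: bond 1 brought effort, rest push out)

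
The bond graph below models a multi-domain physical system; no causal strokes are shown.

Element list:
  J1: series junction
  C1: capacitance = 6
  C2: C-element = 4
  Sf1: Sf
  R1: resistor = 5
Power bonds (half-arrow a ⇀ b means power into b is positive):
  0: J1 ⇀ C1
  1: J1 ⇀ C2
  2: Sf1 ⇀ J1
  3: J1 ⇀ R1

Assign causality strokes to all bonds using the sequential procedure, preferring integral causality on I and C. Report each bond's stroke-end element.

bond 2 |Sf1  (Sf1 fixes flow; stroke at Sf1)
bond 0 |J1  (1-jn J1 has f-setter on 2)
bond 1 |J1  (common-f at J1 fixed by 2)
bond 3 |J1  (J1 flow already set via bond 2)

β0 →J1
β1 →J1
β2 →Sf1
β3 →J1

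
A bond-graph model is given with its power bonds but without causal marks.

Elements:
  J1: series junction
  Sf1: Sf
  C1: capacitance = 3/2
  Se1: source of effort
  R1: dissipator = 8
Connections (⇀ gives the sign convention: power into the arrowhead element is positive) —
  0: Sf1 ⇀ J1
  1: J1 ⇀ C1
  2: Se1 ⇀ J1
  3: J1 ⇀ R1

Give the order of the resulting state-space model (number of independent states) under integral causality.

1  (C1 all integral)

b0 stroke→Sf1  (Sf1 (Sf) sets flow on bond)
b2 stroke→J1  (Se1 (Se) sets effort on bond)
b1 stroke→J1  (common-f at J1 fixed by 0)
b3 stroke→J1  (J1 flow already set via bond 0)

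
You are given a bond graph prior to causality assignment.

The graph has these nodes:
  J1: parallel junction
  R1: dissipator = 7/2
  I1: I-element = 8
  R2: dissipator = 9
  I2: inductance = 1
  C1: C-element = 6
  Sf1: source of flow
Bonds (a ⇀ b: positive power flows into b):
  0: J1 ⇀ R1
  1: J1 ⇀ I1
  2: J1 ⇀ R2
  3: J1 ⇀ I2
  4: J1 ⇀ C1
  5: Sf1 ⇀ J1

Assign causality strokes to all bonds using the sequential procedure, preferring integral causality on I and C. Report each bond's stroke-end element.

bond 0 |R1
bond 1 |I1
bond 2 |R2
bond 3 |I2
bond 4 |J1
bond 5 |Sf1

bond 5 stroke at Sf1  (Sf1 fixes flow; stroke at Sf1)
bond 1 stroke at I1  (I1 integral (f out))
bond 3 stroke at I2  (I2: I, integral causality)
bond 4 stroke at J1  (prefer integral on C1)
bond 0 stroke at R1  (0-jn J1 has e-setter on 4)
bond 2 stroke at R2  (0-jn J1 has e-setter on 4)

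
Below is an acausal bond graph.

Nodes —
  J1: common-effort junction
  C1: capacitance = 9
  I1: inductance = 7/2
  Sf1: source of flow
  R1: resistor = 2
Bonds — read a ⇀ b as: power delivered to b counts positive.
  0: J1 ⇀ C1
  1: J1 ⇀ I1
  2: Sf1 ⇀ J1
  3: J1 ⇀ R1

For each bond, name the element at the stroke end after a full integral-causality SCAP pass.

bond 0 stroke→J1
bond 1 stroke→I1
bond 2 stroke→Sf1
bond 3 stroke→R1

β2 |Sf1  (Sf1 fixes flow; stroke at Sf1)
β0 |J1  (prefer integral on C1)
β1 |I1  (common-e at J1 fixed by 0)
β3 |R1  (J1: bond 0 brought effort, rest push out)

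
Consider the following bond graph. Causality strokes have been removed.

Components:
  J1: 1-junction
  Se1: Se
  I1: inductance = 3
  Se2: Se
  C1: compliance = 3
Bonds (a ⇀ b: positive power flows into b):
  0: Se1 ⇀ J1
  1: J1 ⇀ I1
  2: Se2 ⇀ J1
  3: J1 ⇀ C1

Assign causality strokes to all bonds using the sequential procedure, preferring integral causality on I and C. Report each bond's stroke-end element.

#0 stroke at J1
#1 stroke at I1
#2 stroke at J1
#3 stroke at J1

bond 0 stroke at J1  (Se1: effort source, stroke at far end)
bond 2 stroke at J1  (source Se2 imposes e)
bond 1 stroke at I1  (prefer integral on I1)
bond 3 stroke at J1  (1-jn J1 has f-setter on 1)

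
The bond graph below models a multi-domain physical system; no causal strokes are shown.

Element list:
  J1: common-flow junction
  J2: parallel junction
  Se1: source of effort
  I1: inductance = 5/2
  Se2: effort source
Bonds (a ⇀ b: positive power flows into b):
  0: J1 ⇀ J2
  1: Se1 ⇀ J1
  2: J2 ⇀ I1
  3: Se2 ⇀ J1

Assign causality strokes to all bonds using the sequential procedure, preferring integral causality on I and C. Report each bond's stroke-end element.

#0 |J2
#1 |J1
#2 |I1
#3 |J1

#1 stroke→J1  (Se1 fixes effort; stroke away)
#3 stroke→J1  (Se2 (Se) sets effort on bond)
#0 stroke→J2  (only one flow-in slot at J1)
#2 stroke→I1  (common-e at J2 fixed by 0)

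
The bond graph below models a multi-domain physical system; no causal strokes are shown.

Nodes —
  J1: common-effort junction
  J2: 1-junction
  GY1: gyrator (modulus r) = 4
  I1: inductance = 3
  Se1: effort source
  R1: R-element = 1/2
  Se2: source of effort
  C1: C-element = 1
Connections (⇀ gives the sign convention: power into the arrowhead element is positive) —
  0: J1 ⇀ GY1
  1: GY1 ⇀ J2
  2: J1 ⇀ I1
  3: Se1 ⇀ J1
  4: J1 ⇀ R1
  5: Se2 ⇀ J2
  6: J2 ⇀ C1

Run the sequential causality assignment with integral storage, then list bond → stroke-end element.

bond 0 →GY1
bond 1 →GY1
bond 2 →I1
bond 3 →J1
bond 4 →R1
bond 5 →J2
bond 6 →J2

#3 stroke at J1  (Se1 fixes effort; stroke away)
#5 stroke at J2  (Se2 fixes effort; stroke away)
#0 stroke at GY1  (common-e at J1 fixed by 3)
#2 stroke at I1  (J1 effort already set via bond 3)
#4 stroke at R1  (J1 effort already set via bond 3)
#1 stroke at GY1  (GY GY1: same side as bond 0)
#6 stroke at J2  (J2: bond 1 brought flow, rest push out)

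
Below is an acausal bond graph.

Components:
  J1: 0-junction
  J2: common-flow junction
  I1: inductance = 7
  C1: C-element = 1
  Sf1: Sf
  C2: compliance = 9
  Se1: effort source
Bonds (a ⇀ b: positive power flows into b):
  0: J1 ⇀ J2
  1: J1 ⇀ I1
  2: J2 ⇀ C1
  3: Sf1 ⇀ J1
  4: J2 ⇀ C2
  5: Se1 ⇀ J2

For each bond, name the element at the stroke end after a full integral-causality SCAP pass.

bond 0 |J1
bond 1 |I1
bond 2 |J2
bond 3 |Sf1
bond 4 |J2
bond 5 |J2

#3 |Sf1  (Sf1: flow source, stroke at near end)
#5 |J2  (Se1 fixes effort; stroke away)
#1 |I1  (I1 outputs flow p/I1)
#0 |J1  (J1 needs exactly one e-in)
#2 |J2  (J2 flow already set via bond 0)
#4 |J2  (J2: bond 0 brought flow, rest push out)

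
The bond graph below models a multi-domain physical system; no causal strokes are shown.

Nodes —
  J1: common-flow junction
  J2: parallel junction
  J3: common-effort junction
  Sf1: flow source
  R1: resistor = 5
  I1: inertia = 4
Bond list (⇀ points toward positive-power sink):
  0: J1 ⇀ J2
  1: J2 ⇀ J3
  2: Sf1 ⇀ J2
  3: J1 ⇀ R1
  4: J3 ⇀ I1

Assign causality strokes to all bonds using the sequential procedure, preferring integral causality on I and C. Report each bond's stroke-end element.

β0 stroke→J2
β1 stroke→J3
β2 stroke→Sf1
β3 stroke→J1
β4 stroke→I1

b2 |Sf1  (Sf1: flow source, stroke at near end)
b4 |I1  (I1 outputs flow p/I1)
b1 |J3  (J3 needs exactly one e-in)
b0 |J2  (closing 0-jn rule on J2)
b3 |J1  (common-f at J1 fixed by 0)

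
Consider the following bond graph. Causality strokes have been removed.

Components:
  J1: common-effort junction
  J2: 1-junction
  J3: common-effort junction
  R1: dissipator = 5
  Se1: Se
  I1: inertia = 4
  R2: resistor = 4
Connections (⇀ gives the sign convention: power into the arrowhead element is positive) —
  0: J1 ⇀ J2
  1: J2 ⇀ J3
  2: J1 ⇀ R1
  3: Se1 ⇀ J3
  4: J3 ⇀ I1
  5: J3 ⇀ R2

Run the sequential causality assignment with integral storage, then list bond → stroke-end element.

bond 3 stroke→J3  (Se1 fixes effort; stroke away)
bond 1 stroke→J2  (common-e at J3 fixed by 3)
bond 4 stroke→I1  (J3 effort already set via bond 3)
bond 5 stroke→R2  (common-e at J3 fixed by 3)
bond 0 stroke→J1  (J2: last free bond brings flow in)
bond 2 stroke→R1  (0-jn J1 has e-setter on 0)

bond 0 →J1
bond 1 →J2
bond 2 →R1
bond 3 →J3
bond 4 →I1
bond 5 →R2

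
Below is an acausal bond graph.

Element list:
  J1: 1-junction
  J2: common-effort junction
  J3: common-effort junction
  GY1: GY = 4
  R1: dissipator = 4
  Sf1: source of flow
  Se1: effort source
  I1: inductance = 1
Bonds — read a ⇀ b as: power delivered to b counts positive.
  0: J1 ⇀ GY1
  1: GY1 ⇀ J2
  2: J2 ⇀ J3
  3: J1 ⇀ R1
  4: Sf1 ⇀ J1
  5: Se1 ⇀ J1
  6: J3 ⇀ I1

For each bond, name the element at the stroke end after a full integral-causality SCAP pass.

b4 →Sf1  (Sf1 (Sf) sets flow on bond)
b5 →J1  (Se1 (Se) sets effort on bond)
b0 →J1  (J1 flow already set via bond 4)
b3 →J1  (common-f at J1 fixed by 4)
b1 →J2  (GY1 both-in/both-out from 0)
b2 →J3  (common-e at J2 fixed by 1)
b6 →I1  (0-jn J3 has e-setter on 2)

#0 →J1
#1 →J2
#2 →J3
#3 →J1
#4 →Sf1
#5 →J1
#6 →I1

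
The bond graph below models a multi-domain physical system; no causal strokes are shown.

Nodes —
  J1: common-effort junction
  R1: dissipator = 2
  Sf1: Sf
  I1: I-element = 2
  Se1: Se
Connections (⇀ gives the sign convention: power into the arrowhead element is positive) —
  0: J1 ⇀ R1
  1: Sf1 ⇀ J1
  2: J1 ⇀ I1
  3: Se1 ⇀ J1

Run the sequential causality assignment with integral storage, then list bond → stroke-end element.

#1 |Sf1  (Sf1 fixes flow; stroke at Sf1)
#3 |J1  (source Se1 imposes e)
#0 |R1  (common-e at J1 fixed by 3)
#2 |I1  (0-jn J1 has e-setter on 3)

bond 0 |R1
bond 1 |Sf1
bond 2 |I1
bond 3 |J1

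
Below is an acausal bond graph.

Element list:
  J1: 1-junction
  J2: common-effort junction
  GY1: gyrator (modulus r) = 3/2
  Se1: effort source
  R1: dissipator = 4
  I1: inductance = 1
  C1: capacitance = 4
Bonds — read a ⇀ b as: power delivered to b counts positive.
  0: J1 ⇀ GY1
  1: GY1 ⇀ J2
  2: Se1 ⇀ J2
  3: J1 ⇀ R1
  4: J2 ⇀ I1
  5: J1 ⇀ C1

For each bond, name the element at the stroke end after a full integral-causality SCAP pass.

b0 |GY1
b1 |GY1
b2 |J2
b3 |J1
b4 |I1
b5 |J1

bond 2 →J2  (Se1: effort source, stroke at far end)
bond 1 →GY1  (J2 effort already set via bond 2)
bond 4 →I1  (common-e at J2 fixed by 2)
bond 0 →GY1  (GY1: gyrator matches bond 1)
bond 3 →J1  (1-jn J1 has f-setter on 0)
bond 5 →J1  (1-jn J1 has f-setter on 0)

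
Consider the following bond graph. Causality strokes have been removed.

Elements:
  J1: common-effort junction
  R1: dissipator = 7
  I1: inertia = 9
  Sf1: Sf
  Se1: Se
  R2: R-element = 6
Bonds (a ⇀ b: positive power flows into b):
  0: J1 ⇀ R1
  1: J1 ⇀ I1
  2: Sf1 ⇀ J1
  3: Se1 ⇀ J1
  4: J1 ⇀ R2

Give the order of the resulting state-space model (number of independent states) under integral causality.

1  (I1 all integral)

bond 2 stroke at Sf1  (Sf1 (Sf) sets flow on bond)
bond 3 stroke at J1  (source Se1 imposes e)
bond 0 stroke at R1  (0-jn J1 has e-setter on 3)
bond 1 stroke at I1  (J1: bond 3 brought effort, rest push out)
bond 4 stroke at R2  (J1: bond 3 brought effort, rest push out)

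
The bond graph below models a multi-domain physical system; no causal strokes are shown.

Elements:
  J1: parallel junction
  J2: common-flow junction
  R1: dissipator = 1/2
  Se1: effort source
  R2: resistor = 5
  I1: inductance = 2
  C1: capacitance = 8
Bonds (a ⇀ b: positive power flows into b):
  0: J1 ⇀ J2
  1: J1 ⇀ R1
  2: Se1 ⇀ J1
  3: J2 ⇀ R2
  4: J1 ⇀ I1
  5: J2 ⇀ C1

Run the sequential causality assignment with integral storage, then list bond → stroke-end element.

#2 |J1  (source Se1 imposes e)
#0 |J2  (J1 effort already set via bond 2)
#1 |R1  (0-jn J1 has e-setter on 2)
#4 |I1  (common-e at J1 fixed by 2)
#5 |J2  (C1 outputs effort q/C1)
#3 |R2  (J2 needs exactly one f-in)

β0 stroke→J2
β1 stroke→R1
β2 stroke→J1
β3 stroke→R2
β4 stroke→I1
β5 stroke→J2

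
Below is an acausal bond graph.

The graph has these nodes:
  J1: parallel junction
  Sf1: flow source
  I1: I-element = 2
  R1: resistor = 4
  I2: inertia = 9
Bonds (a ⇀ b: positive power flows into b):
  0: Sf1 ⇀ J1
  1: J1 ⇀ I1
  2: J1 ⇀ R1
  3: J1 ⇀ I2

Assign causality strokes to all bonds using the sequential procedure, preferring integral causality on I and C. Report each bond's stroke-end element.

b0 |Sf1
b1 |I1
b2 |J1
b3 |I2

b0 |Sf1  (Sf1 fixes flow; stroke at Sf1)
b1 |I1  (I1 integral (f out))
b3 |I2  (I2 integral (f out))
b2 |J1  (J1: last free bond brings effort in)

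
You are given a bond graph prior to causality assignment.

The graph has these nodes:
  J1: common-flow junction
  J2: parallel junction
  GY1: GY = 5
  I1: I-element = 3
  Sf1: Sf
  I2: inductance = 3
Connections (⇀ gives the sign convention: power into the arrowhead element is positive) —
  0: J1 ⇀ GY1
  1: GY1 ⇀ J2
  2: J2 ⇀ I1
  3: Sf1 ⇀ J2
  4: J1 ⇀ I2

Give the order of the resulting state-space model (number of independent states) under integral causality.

b3 |Sf1  (Sf1: flow source, stroke at near end)
b2 |I1  (I1 outputs flow p/I1)
b1 |J2  (only one effort-in slot at J2)
b0 |J1  (GY GY1: same side as bond 1)
b4 |I2  (only one flow-in slot at J1)

2  (I1, I2 all integral)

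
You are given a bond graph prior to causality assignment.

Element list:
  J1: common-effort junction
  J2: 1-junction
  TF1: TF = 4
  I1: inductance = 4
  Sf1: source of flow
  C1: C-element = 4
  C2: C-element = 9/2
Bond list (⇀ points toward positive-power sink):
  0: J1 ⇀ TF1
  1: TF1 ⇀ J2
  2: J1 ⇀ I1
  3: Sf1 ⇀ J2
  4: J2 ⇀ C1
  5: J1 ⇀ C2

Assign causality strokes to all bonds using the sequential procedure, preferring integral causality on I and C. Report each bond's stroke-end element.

β0 stroke at TF1
β1 stroke at J2
β2 stroke at I1
β3 stroke at Sf1
β4 stroke at J2
β5 stroke at J1

bond 3 stroke at Sf1  (Sf1: flow source, stroke at near end)
bond 1 stroke at J2  (J2 flow already set via bond 3)
bond 4 stroke at J2  (J2: bond 3 brought flow, rest push out)
bond 0 stroke at TF1  (TF1: transformer flips bond 1)
bond 2 stroke at I1  (I1 integral (f out))
bond 5 stroke at J1  (closing 0-jn rule on J1)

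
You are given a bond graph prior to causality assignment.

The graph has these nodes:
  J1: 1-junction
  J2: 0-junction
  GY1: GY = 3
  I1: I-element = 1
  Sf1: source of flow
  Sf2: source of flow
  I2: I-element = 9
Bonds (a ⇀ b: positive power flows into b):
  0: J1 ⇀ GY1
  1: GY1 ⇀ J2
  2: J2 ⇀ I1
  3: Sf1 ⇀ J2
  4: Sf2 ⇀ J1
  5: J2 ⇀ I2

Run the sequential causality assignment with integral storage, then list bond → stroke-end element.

#3 →Sf1  (Sf1 (Sf) sets flow on bond)
#4 →Sf2  (source Sf2 imposes f)
#0 →J1  (common-f at J1 fixed by 4)
#1 →J2  (GY1 both-in/both-out from 0)
#2 →I1  (J2 effort already set via bond 1)
#5 →I2  (J2 effort already set via bond 1)

bond 0 stroke→J1
bond 1 stroke→J2
bond 2 stroke→I1
bond 3 stroke→Sf1
bond 4 stroke→Sf2
bond 5 stroke→I2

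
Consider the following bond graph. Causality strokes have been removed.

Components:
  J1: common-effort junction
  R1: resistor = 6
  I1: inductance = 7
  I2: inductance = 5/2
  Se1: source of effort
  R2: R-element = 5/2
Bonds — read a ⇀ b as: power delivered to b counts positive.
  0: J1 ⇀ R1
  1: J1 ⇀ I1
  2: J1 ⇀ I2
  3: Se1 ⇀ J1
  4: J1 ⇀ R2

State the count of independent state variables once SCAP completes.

β3 →J1  (source Se1 imposes e)
β0 →R1  (J1: bond 3 brought effort, rest push out)
β1 →I1  (J1 effort already set via bond 3)
β2 →I2  (common-e at J1 fixed by 3)
β4 →R2  (J1 effort already set via bond 3)

2  (I1, I2 all integral)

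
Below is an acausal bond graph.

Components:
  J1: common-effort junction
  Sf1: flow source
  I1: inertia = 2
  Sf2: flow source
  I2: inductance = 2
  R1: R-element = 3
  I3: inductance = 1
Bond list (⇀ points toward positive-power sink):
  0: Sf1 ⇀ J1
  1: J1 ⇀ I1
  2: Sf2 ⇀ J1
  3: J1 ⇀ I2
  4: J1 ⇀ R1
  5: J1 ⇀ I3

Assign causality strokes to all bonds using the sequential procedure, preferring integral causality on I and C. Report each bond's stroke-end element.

b0 stroke at Sf1
b1 stroke at I1
b2 stroke at Sf2
b3 stroke at I2
b4 stroke at J1
b5 stroke at I3

β0 |Sf1  (Sf1: flow source, stroke at near end)
β2 |Sf2  (Sf2 (Sf) sets flow on bond)
β1 |I1  (I1 integral (f out))
β3 |I2  (I2 integral (f out))
β5 |I3  (I3: I, integral causality)
β4 |J1  (closing 0-jn rule on J1)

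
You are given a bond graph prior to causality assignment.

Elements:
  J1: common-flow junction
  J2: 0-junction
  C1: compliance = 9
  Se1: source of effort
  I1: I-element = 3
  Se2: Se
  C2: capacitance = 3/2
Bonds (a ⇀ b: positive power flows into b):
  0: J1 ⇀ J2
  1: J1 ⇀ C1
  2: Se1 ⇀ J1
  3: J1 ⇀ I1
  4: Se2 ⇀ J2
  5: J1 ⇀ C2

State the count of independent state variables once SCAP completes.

3  (C1, C2, I1 all integral)

b2 →J1  (Se1 fixes effort; stroke away)
b4 →J2  (Se2 (Se) sets effort on bond)
b0 →J1  (common-e at J2 fixed by 4)
b1 →J1  (C1: C, integral causality)
b3 →I1  (I1: I, integral causality)
b5 →J1  (J1 flow already set via bond 3)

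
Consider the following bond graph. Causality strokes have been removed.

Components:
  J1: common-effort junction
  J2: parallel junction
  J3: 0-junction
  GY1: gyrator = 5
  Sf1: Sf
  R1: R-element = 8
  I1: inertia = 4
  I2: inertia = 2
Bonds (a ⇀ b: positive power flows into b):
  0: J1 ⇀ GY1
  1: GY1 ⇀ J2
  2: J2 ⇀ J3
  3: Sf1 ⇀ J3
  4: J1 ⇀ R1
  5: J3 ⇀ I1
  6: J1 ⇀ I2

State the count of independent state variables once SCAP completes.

#3 →Sf1  (Sf1 fixes flow; stroke at Sf1)
#5 →I1  (prefer integral on I1)
#2 →J3  (only one effort-in slot at J3)
#1 →J2  (closing 0-jn rule on J2)
#0 →J1  (through GY1, causality inverts; strokes same side of GY1)
#4 →R1  (J1: bond 0 brought effort, rest push out)
#6 →I2  (0-jn J1 has e-setter on 0)

2  (I1, I2 all integral)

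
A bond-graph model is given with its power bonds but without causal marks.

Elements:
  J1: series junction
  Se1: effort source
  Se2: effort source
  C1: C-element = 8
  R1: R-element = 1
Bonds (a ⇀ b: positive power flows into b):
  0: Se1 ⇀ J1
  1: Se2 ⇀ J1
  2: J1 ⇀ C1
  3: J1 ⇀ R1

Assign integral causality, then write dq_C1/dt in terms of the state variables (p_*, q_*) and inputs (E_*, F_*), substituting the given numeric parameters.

b0 →J1  (Se1 fixes effort; stroke away)
b1 →J1  (Se2 (Se) sets effort on bond)
b2 →J1  (prefer integral on C1)
b3 →R1  (J1 needs exactly one f-in)

dq_C1/dt = E_Se1 + E_Se2 - q_C1/8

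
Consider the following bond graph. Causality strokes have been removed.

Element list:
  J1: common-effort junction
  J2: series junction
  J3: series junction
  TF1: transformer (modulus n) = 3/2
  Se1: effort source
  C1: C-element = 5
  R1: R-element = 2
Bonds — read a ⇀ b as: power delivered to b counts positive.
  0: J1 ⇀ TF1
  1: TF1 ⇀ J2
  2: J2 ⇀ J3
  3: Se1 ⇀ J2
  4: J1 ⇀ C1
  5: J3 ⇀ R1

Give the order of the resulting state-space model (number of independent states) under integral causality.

b3 stroke at J2  (Se1 (Se) sets effort on bond)
b4 stroke at J1  (C1 integral (e out))
b0 stroke at TF1  (J1: bond 4 brought effort, rest push out)
b1 stroke at J2  (TF1 one-in-one-out from 0)
b2 stroke at J3  (only one flow-in slot at J2)
b5 stroke at R1  (J3: last free bond brings flow in)

1  (C1 all integral)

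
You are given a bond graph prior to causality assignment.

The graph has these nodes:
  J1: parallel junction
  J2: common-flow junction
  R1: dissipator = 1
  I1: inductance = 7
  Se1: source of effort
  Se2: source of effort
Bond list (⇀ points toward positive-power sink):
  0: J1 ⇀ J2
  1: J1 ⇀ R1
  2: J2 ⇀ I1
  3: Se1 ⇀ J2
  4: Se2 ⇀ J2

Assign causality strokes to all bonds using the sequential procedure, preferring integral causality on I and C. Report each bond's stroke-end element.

β3 →J2  (Se1 (Se) sets effort on bond)
β4 →J2  (Se2 (Se) sets effort on bond)
β2 →I1  (I1: I, integral causality)
β0 →J2  (common-f at J2 fixed by 2)
β1 →J1  (closing 0-jn rule on J1)

b0 stroke→J2
b1 stroke→J1
b2 stroke→I1
b3 stroke→J2
b4 stroke→J2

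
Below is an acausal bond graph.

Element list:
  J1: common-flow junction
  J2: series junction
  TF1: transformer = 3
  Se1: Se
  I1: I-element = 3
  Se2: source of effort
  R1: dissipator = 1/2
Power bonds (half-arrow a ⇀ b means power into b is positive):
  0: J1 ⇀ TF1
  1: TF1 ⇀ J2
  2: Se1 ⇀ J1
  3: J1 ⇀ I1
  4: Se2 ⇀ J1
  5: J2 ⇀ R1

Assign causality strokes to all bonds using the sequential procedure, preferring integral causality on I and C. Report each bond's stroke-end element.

b0 |J1
b1 |TF1
b2 |J1
b3 |I1
b4 |J1
b5 |J2

β2 →J1  (Se1 (Se) sets effort on bond)
β4 →J1  (source Se2 imposes e)
β3 →I1  (I1 integral (f out))
β0 →J1  (common-f at J1 fixed by 3)
β1 →TF1  (TF TF1: opposite of bond 0)
β5 →J2  (J2 flow already set via bond 1)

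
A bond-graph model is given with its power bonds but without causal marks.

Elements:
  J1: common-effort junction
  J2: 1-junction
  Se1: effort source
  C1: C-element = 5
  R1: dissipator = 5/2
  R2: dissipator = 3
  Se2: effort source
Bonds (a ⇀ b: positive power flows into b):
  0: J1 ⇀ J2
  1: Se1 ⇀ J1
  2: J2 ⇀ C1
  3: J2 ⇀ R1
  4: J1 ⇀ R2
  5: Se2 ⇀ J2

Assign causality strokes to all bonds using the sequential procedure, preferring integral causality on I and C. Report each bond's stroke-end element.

#1 |J1  (Se1 fixes effort; stroke away)
#5 |J2  (Se2 (Se) sets effort on bond)
#0 |J2  (0-jn J1 has e-setter on 1)
#4 |R2  (J1: bond 1 brought effort, rest push out)
#2 |J2  (prefer integral on C1)
#3 |R1  (J2: last free bond brings flow in)

#0 |J2
#1 |J1
#2 |J2
#3 |R1
#4 |R2
#5 |J2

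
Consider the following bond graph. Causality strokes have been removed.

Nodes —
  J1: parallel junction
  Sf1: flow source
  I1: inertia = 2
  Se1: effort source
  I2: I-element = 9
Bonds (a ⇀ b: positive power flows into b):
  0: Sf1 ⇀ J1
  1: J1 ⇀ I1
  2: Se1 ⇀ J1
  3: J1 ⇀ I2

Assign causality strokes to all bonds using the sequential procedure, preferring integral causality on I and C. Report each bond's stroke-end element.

β0 →Sf1  (source Sf1 imposes f)
β2 →J1  (Se1: effort source, stroke at far end)
β1 →I1  (J1: bond 2 brought effort, rest push out)
β3 →I2  (J1 effort already set via bond 2)

#0 stroke at Sf1
#1 stroke at I1
#2 stroke at J1
#3 stroke at I2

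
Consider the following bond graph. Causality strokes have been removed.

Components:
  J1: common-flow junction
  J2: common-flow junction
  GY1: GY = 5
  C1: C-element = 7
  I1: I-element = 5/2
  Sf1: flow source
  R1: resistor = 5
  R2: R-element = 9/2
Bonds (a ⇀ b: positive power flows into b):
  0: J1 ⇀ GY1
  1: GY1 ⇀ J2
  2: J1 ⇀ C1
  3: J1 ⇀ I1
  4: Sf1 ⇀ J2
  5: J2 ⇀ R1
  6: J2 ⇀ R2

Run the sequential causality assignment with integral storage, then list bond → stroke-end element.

bond 0 stroke at J1
bond 1 stroke at J2
bond 2 stroke at J1
bond 3 stroke at I1
bond 4 stroke at Sf1
bond 5 stroke at J2
bond 6 stroke at J2

bond 4 stroke→Sf1  (Sf1: flow source, stroke at near end)
bond 1 stroke→J2  (common-f at J2 fixed by 4)
bond 5 stroke→J2  (J2: bond 4 brought flow, rest push out)
bond 6 stroke→J2  (J2: bond 4 brought flow, rest push out)
bond 0 stroke→J1  (through GY1, causality inverts; strokes same side of GY1)
bond 2 stroke→J1  (C1 outputs effort q/C1)
bond 3 stroke→I1  (only one flow-in slot at J1)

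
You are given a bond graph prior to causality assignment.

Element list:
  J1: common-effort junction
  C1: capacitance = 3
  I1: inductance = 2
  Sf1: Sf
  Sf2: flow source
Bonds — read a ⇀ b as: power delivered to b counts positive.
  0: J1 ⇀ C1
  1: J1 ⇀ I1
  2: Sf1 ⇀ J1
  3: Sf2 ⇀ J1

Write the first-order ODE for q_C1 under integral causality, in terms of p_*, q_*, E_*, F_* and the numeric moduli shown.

dq_C1/dt = F_Sf1 + F_Sf2 - p_I1/2

bond 2 |Sf1  (Sf1: flow source, stroke at near end)
bond 3 |Sf2  (Sf2: flow source, stroke at near end)
bond 0 |J1  (prefer integral on C1)
bond 1 |I1  (J1 effort already set via bond 0)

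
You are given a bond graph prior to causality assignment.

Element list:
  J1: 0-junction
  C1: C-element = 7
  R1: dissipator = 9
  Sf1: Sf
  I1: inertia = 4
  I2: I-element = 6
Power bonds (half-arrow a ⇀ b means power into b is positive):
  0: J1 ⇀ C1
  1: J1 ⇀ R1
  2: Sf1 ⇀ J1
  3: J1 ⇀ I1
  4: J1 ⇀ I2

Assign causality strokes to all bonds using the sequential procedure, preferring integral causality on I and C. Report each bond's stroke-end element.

#0 stroke at J1
#1 stroke at R1
#2 stroke at Sf1
#3 stroke at I1
#4 stroke at I2

#2 →Sf1  (source Sf1 imposes f)
#0 →J1  (C1 outputs effort q/C1)
#1 →R1  (J1 effort already set via bond 0)
#3 →I1  (J1 effort already set via bond 0)
#4 →I2  (J1 effort already set via bond 0)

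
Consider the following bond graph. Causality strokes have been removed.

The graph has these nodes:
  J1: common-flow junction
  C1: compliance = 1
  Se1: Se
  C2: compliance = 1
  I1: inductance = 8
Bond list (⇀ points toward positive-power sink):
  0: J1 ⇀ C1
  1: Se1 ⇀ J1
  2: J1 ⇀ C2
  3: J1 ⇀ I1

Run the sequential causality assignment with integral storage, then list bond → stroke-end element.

#0 stroke at J1
#1 stroke at J1
#2 stroke at J1
#3 stroke at I1

b1 stroke→J1  (Se1 (Se) sets effort on bond)
b0 stroke→J1  (C1 outputs effort q/C1)
b2 stroke→J1  (C2 outputs effort q/C2)
b3 stroke→I1  (only one flow-in slot at J1)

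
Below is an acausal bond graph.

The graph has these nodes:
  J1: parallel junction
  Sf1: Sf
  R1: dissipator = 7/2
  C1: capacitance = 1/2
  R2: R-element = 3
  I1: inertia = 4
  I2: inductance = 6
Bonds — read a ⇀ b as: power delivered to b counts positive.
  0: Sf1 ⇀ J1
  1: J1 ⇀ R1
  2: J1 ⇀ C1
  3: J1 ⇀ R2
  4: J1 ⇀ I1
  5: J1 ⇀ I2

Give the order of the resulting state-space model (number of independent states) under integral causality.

3  (C1, I1, I2 all integral)

bond 0 stroke→Sf1  (Sf1 (Sf) sets flow on bond)
bond 2 stroke→J1  (prefer integral on C1)
bond 1 stroke→R1  (J1 effort already set via bond 2)
bond 3 stroke→R2  (common-e at J1 fixed by 2)
bond 4 stroke→I1  (J1: bond 2 brought effort, rest push out)
bond 5 stroke→I2  (0-jn J1 has e-setter on 2)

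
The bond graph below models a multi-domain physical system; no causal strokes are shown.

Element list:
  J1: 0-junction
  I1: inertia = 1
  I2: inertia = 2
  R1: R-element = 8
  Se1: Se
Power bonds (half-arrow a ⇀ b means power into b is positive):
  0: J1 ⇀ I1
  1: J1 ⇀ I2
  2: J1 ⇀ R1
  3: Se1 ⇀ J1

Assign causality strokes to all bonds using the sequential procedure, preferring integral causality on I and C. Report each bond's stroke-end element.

bond 3 |J1  (Se1 (Se) sets effort on bond)
bond 0 |I1  (0-jn J1 has e-setter on 3)
bond 1 |I2  (J1 effort already set via bond 3)
bond 2 |R1  (J1: bond 3 brought effort, rest push out)

#0 stroke→I1
#1 stroke→I2
#2 stroke→R1
#3 stroke→J1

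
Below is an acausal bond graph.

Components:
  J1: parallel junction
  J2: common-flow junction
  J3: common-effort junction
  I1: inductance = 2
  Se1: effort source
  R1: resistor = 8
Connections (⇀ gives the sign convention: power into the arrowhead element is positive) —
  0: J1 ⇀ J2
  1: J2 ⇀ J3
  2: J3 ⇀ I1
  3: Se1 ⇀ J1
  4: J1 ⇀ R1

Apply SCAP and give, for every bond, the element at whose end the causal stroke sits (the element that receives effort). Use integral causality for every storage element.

bond 3 stroke at J1  (Se1 (Se) sets effort on bond)
bond 0 stroke at J2  (J1 effort already set via bond 3)
bond 4 stroke at R1  (0-jn J1 has e-setter on 3)
bond 1 stroke at J3  (closing 1-jn rule on J2)
bond 2 stroke at I1  (common-e at J3 fixed by 1)

bond 0 |J2
bond 1 |J3
bond 2 |I1
bond 3 |J1
bond 4 |R1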